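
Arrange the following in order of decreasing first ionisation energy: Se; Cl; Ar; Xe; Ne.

IE₁ increases left→right with effective nuclear charge and decreases top→bottom as the valence shell moves farther out.
These span different periods and groups, so the two trends combine.
Xe > Se: the two effects oppose for this pair; the across-period effect wins (1170 vs 941 kJ/mol).
Cl > Xe: period and group pull opposite ways; the down-group shift dominates (1251 vs 1170 kJ/mol).
Ar > Cl: both are in period 3; the period trend gives Ar the larger value.
Ne > Ar: Ne sits above Ar in group 18, so the down-group effect alone puts Ne higher.
Tabulated first ionization energy (kJ/mol): Ne 2081, Cl 1251, Ar 1521, Se 941, Xe 1170.
So from highest to lowest: Ne > Ar > Cl > Xe > Se.

Ne, Ar, Cl, Xe, Se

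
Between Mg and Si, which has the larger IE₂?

Consider each +1 ion: Mg⁺ still has 1 valence electron; Si⁺ still has 3 valence electrons.
All are still removing valence electrons, so compare the +1 ions as you would atoms: IE_2 generally rises across a period (higher Z_eff) and falls down a group (larger shell), subject to the usual subshell exceptions.
Valence configurations: Mg⁺ [Ne]3s¹, Si⁺ [Ne]3s²3p¹.
Approximate IE_2 values (kJ/mol): Mg 1451, Si 1577.
Overall IE_2 order: Mg < Si.

Si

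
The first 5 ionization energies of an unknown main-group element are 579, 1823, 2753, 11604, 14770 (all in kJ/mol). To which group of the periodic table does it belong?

Look for the largest jump between consecutive ionization energies: IE4/IE3 ≈ 4.2, far larger than any earlier ratio.
That jump marks the point where a core electron is being removed. So the atom has 3 valence electrons.
A main-group element with 3 valence electrons is in group 13.

Group 13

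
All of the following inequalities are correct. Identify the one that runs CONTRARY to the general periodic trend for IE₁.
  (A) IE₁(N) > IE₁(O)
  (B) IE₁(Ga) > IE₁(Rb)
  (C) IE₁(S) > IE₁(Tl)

The general trend: IE₁ increases across a period and decreases down a group.
(A) N (period 2, group 15) vs O (period 2, group 16): the stated order contradicts the simple trend.
(B) Ga (period 4, group 13) vs Rb (period 5, group 1): the stated order agrees with the simple trend.
(C) S (period 3, group 16) vs Tl (period 6, group 13): the stated order agrees with the simple trend.
The exception is (A): pairing an electron in O's 2p⁴ costs repulsion energy, so O ionizes more easily than half-filled N (2p³).

(A)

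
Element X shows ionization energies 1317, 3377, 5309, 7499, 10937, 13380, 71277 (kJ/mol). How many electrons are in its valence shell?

Look for the largest jump between consecutive ionization energies: IE7/IE6 ≈ 5.3, far larger than any earlier ratio.
That jump marks the point where a core electron is being removed. So the atom has 6 valence electrons.

6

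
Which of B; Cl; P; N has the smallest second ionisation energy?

P

The second ionization energy removes an electron from the +1 ion. For each element: B⁺ still has 2 valence electrons; Cl⁺ still has 6 valence electrons; P⁺ still has 4 valence electrons; N⁺ still has 4 valence electrons.
All are still removing valence electrons, so compare the +1 ions as you would atoms: IE_2 generally rises across a period (higher Z_eff) and falls down a group (larger shell), subject to the usual subshell exceptions.
Valence configurations: B⁺ [He]2s², Cl⁺ [Ne]3s²3p⁴, P⁺ [Ne]3s²3p², N⁺ [He]2s²2p².
The numbers (kJ/mol): B 2427, Cl 2298, P 1907, N 2856.
Putting it together, IE_2: P < Cl < B < N.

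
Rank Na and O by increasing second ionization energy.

O, Na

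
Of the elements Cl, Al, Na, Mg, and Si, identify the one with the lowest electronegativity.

Na is in period 3, group 1; Mg is in period 3, group 2; Al is in period 3, group 13; Si is in period 3, group 14; Cl is in period 3, group 17.
Atoms toward the upper right of the periodic table pull bonding electrons most strongly.
All lie in period 3, so electronegativity increases left to right.
The lowest electronegativity among these belongs to Na.

Na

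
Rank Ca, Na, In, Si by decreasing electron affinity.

Na is in period 3, group 1; Si is in period 3, group 14; Ca is in period 4, group 2; In is in period 5, group 13.
Adding an electron releases more energy for atoms nearer the top right (short of the noble gases).
These span different periods and groups, so the two trends combine.
In > Ca: period and group pull opposite ways; the across-period shift dominates (29 vs 2 kJ/mol).
Na > In: the two effects oppose for this pair; the down-group effect wins (53 vs 29 kJ/mol).
Si > Na: Si lies to the right of Na in period 3, so the across-period effect alone puts Si higher.
For reference (kJ/mol): Na 53, Si 134, Ca 2, In 29.
So from highest to lowest: Si > Na > In > Ca.

Si > Na > In > Ca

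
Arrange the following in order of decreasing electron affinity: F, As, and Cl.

F is in period 2, group 17; Cl is in period 3, group 17; As is in period 4, group 15.
Adding an electron releases more energy for atoms nearer the top right (short of the noble gases).
These span different periods and groups, so the two trends combine.
F > As: both effects reinforce here, so F is clearly the higher of the two.
Cl > F: this pair runs against the simple trend — see the exception note.
Note the exception: Cl has a higher electron affinity than F, contrary to the simple trend — F's small 2p subshell makes the incoming electron feel strong e⁻–e⁻ repulsion, so Cl actually releases more energy on gaining an electron.
Tabulated electron affinity (kJ/mol): F 328, Cl 349, As 78.
So from highest to lowest: Cl > F > As.

Cl > F > As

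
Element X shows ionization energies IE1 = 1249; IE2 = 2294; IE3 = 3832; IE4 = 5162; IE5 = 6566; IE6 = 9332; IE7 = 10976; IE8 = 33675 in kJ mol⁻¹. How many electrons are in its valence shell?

Look for the largest jump between consecutive ionization energies: IE8/IE7 ≈ 3.1, far larger than any earlier ratio.
That jump marks the point where a core electron is being removed. So the atom has 7 valence electrons.

7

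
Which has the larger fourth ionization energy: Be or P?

Be

IE_4 is the cost of taking one more electron from the +3 cation: Be³⁺ is already 1 electron into the core; P³⁺ still has 2 valence electrons.
Breaking into a closed-shell core is much more expensive than removing a leftover valence electron — Be has the largest IE_4 here.
The numbers (kJ/mol): Be 21007, P 4964.
So the fourth ionization energies run P < Be.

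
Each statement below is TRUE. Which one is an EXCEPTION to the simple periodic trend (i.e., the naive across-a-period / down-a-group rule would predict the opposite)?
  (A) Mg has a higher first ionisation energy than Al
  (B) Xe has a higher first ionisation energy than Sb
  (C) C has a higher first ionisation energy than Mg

(A)

The general trend: first ionisation energy increases across a period and decreases down a group.
(A) Mg (period 3, group 2) vs Al (period 3, group 13): the stated order contradicts the simple trend.
(B) Xe (period 5, group 18) vs Sb (period 5, group 15): the stated order agrees with the simple trend.
(C) C (period 2, group 14) vs Mg (period 3, group 2): the stated order agrees with the simple trend.
The exception is (A): Al's single 3p electron is easier to remove than one from Mg's filled 3s².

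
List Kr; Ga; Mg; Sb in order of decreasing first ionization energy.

Mg is in period 3, group 2; Ga is in period 4, group 13; Kr is in period 4, group 18; Sb is in period 5, group 15.
IE₁ increases left→right with effective nuclear charge and decreases top→bottom as the valence shell moves farther out.
Neither a single period nor a single group — weigh both effects.
Mg > Ga: the two effects oppose for this pair; the down-group effect wins (738 vs 579 kJ/mol).
Sb > Mg: period and group pull opposite ways; the across-period shift dominates (831 vs 738 kJ/mol).
Kr > Sb: both effects reinforce here, so Kr is clearly the higher of the two.
Approximate values (kJ/mol): Mg 738, Ga 579, Kr 1351, Sb 831.
So from highest to lowest: Kr > Sb > Mg > Ga.

Kr, Sb, Mg, Ga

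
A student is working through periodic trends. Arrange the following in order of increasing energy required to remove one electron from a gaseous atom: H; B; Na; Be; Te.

H is in period 1, group 1; Be is in period 2, group 2; B is in period 2, group 13; Na is in period 3, group 1; Te is in period 5, group 16.
Across a period the outer electron is held more tightly (higher IE₁); down a group it sits in a higher shell, more shielded, and comes off more easily.
Here both period and group differ, so the two effects have to be weighed against each other.
B > Na: both effects reinforce here, so B is clearly the higher of the two.
Te > B: period and group pull opposite ways; the across-period shift dominates (869 vs 801 kJ/mol).
Be > Te: the two effects oppose for this pair; the down-group effect wins (900 vs 869 kJ/mol).
H > Be: the two effects oppose for this pair; the down-group effect wins (1312 vs 900 kJ/mol).
Note the exception: Be has a higher first ionization energy than B, contrary to the simple trend — removing B's lone 2p electron is easier than breaking Be's filled 2s².
For reference (kJ/mol): H 1312, Be 900, B 801, Na 496, Te 869.
So from lowest to highest: Na < B < Te < Be < H.

Na < B < Te < Be < H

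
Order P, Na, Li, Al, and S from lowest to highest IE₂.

Al < P < S < Na < Li

The second ionization energy removes an electron from the +1 ion. For each element: P⁺ still has 4 valence electrons; Na⁺ is the bare [Ne] core; Li⁺ is the bare [He] core; Al⁺ still has 2 valence electrons; S⁺ still has 5 valence electrons.
Pulling an electron out of a noble-gas core costs far more than removing a remaining valence electron, so Na and Li sit at the high end of IE_2.
Valence configurations: P⁺ [Ne]3s²3p², Al⁺ [Ne]3s², S⁺ [Ne]3s²3p³.
Approximate IE_2 values (kJ/mol): P 1907, Na 4562, Li 7298, Al 1817, S 2252.
Putting it together, IE_2: Al < P < S < Na < Li.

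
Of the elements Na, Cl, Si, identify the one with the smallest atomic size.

Na is in period 3, group 1; Si is in period 3, group 14; Cl is in period 3, group 17.
Across a period the added protons contract the valence shell; down a group each new principal shell makes the atom larger.
All lie in period 3, so atomic radius increases right to left.
The smallest atomic size among these belongs to Cl.

Cl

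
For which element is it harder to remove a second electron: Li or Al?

Li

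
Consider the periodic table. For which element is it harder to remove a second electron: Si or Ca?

Si

Consider each +1 ion: Si⁺ still has 3 valence electrons; Ca⁺ still has 1 valence electron.
All are still removing valence electrons, so compare the +1 ions as you would atoms: IE_2 generally rises across a period (higher Z_eff) and falls down a group (larger shell), subject to the usual subshell exceptions.
Valence configurations: Si⁺ [Ne]3s²3p¹, Ca⁺ [Ar]4s¹.
The numbers (kJ/mol): Si 1577, Ca 1145.
Hence IE_2: Ca < Si.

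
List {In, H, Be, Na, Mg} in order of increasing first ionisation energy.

H is in period 1, group 1; Be is in period 2, group 2; Na is in period 3, group 1; Mg is in period 3, group 2; In is in period 5, group 13.
Removing the outermost electron gets harder across a period and easier down a group.
Neither a single period nor a single group — weigh both effects.
In > Na: the two effects oppose for this pair; the across-period effect wins (558 vs 496 kJ/mol).
Mg > In: the two effects oppose for this pair; the down-group effect wins (738 vs 558 kJ/mol).
Be > Mg: Be sits above Mg in group 2, so the down-group effect alone puts Be higher.
H > Be: period and group pull opposite ways; the down-group shift dominates (1312 vs 900 kJ/mol).
Approximate values (kJ/mol): H 1312, Be 900, Na 496, Mg 738, In 558.
So from lowest to highest: Na < In < Mg < Be < H.

Na, In, Mg, Be, H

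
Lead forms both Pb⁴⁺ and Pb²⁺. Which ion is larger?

Pb²⁺

Both ions have Z = 82 protons, but Pb⁴⁺ has lost more electrons, so its remaining electrons feel a larger effective nuclear charge per electron and are pulled in more tightly.
Higher positive charge → smaller ion, so Pb²⁺ > Pb⁴⁺.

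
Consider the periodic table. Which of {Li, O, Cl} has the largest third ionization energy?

The third ionization energy removes an electron from the +2 ion. For each element: Li²⁺ is already 1 electron into the core; O²⁺ still has 4 valence electrons; Cl²⁺ still has 5 valence electrons.
Core electrons are held far more tightly than valence electrons, so Li tops the IE_3 order.
Valence configurations: O²⁺ [He]2s²2p², Cl²⁺ [Ne]3s²3p³.
The numbers (kJ/mol): Li 11815, O 5300, Cl 3822.
Overall IE_3 order: Cl < O < Li.

Li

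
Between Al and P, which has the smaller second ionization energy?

Al

Consider each +1 ion: Al⁺ still has 2 valence electrons; P⁺ still has 4 valence electrons.
All are still removing valence electrons, so compare the +1 ions as you would atoms: IE_2 generally rises across a period (higher Z_eff) and falls down a group (larger shell), subject to the usual subshell exceptions.
Valence configurations: Al⁺ [Ne]3s², P⁺ [Ne]3s²3p².
Approximate IE_2 values (kJ/mol): Al 1817, P 1907.
Overall IE_2 order: Al < P.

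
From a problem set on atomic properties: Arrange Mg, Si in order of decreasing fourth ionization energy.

Mg > Si

The fourth ionization energy removes an electron from the +3 ion. For each element: Mg³⁺ is already 1 electron into the core; Si³⁺ still has 1 valence electron.
Pulling an electron out of a noble-gas core costs far more than removing a remaining valence electron, so Mg sits at the high end of IE_4.
Approximate IE_4 values (kJ/mol): Mg 10543, Si 4356.
Hence IE_4: Si < Mg.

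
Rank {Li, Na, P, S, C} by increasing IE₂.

P < S < C < Na < Li

The second ionization energy removes an electron from the +1 ion. For each element: Li⁺ is the bare [He] core; Na⁺ is the bare [Ne] core; P⁺ still has 4 valence electrons; S⁺ still has 5 valence electrons; C⁺ still has 3 valence electrons.
Pulling an electron out of a noble-gas core costs far more than removing a remaining valence electron, so Na and Li sit at the high end of IE_2.
Valence configurations: P⁺ [Ne]3s²3p², S⁺ [Ne]3s²3p³, C⁺ [He]2s²2p¹.
The numbers (kJ/mol): Li 7298, Na 4562, P 1907, S 2252, C 2353.
So the second ionization energies run P < S < C < Na < Li.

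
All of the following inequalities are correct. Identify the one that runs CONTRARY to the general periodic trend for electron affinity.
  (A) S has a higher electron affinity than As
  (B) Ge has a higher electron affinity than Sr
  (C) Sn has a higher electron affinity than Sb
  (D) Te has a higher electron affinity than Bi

(C)

The general trend: electron affinity increases across a period and decreases down a group.
(A) S (period 3, group 16) vs As (period 4, group 15): the stated order agrees with the simple trend.
(B) Ge (period 4, group 14) vs Sr (period 5, group 2): the stated order agrees with the simple trend.
(C) Sn (period 5, group 14) vs Sb (period 5, group 15): the stated order contradicts the simple trend.
(D) Te (period 5, group 16) vs Bi (period 6, group 15): the stated order agrees with the simple trend.
The exception is (C): adding an electron to Sb's half-filled 5p³ is unfavourable, so Sn has the more exothermic EA.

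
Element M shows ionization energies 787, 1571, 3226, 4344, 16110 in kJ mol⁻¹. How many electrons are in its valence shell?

Look for the largest jump between consecutive ionization energies: IE5/IE4 ≈ 3.7, far larger than any earlier ratio.
That jump marks the point where a core electron is being removed. So the atom has 4 valence electrons.

4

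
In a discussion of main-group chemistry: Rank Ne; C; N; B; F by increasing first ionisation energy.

B, C, N, F, Ne

B is in period 2, group 13; C is in period 2, group 14; N is in period 2, group 15; F is in period 2, group 17; Ne is in period 2, group 18.
Across a period the outer electron is held more tightly (higher IE₁); down a group it sits in a higher shell, more shielded, and comes off more easily.
All lie in period 2, so first ionization energy increases left to right.
So from lowest to highest: B < C < N < F < Ne.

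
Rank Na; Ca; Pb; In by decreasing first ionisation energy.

Pb, Ca, In, Na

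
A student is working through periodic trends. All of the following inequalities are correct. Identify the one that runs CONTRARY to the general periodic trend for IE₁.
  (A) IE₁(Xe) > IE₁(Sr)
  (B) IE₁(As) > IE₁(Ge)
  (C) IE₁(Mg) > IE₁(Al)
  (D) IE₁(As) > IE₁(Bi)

(C)

The general trend: IE₁ increases across a period and decreases down a group.
(A) Xe (period 5, group 18) vs Sr (period 5, group 2): the stated order agrees with the simple trend.
(B) As (period 4, group 15) vs Ge (period 4, group 14): the stated order agrees with the simple trend.
(C) Mg (period 3, group 2) vs Al (period 3, group 13): the stated order contradicts the simple trend.
(D) As (period 4, group 15) vs Bi (period 6, group 15): the stated order agrees with the simple trend.
The exception is (C): Al's single 3p electron is easier to remove than one from Mg's filled 3s².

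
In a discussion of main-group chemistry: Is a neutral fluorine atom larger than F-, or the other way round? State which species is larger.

F-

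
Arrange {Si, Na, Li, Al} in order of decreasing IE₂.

IE_2 is the cost of taking one more electron from the +1 cation: Si⁺ still has 3 valence electrons; Na⁺ is the bare [Ne] core; Li⁺ is the bare [He] core; Al⁺ still has 2 valence electrons.
Core electrons are held far more tightly than valence electrons, so Na and Li top the IE_2 order.
Valence configurations: Si⁺ [Ne]3s²3p¹, Al⁺ [Ne]3s².
Si⁺ loses a lone 3p electron whereas Al⁺ must break into a filled 3s² pair, so IE_2(Al) > IE_2(Si) even though Si has the higher nuclear charge.
The numbers (kJ/mol): Si 1577, Na 4562, Li 7298, Al 1817.
Putting it together, IE_2: Si < Al < Na < Li.

Li > Na > Al > Si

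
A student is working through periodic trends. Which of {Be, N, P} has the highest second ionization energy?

Consider each +1 ion: Be⁺ still has 1 valence electron; N⁺ still has 4 valence electrons; P⁺ still has 4 valence electrons.
All are still removing valence electrons, so compare the +1 ions as you would atoms: IE_2 generally rises across a period (higher Z_eff) and falls down a group (larger shell), subject to the usual subshell exceptions.
Valence configurations: Be⁺ [He]2s¹, N⁺ [He]2s²2p², P⁺ [Ne]3s²3p².
The numbers (kJ/mol): Be 1757, N 2856, P 1907.
Putting it together, IE_2: Be < P < N.

N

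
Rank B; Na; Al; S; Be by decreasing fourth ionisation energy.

B, Be, Al, Na, S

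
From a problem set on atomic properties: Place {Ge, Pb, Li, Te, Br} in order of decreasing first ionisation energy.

Br > Te > Ge > Pb > Li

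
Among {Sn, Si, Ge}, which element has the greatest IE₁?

Si

Si is in period 3, group 14; Ge is in period 4, group 14; Sn is in period 5, group 14.
IE₁ increases left→right with effective nuclear charge and decreases top→bottom as the valence shell moves farther out.
All are in group 14, so first ionization energy increases up the group.
The greatest IE₁ among these belongs to Si.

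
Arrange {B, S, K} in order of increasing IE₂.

S, B, K

IE_2 is the cost of taking one more electron from the +1 cation: B⁺ still has 2 valence electrons; S⁺ still has 5 valence electrons; K⁺ is the bare [Ar] core.
Core electrons are held far more tightly than valence electrons, so K tops the IE_2 order.
Valence configurations: B⁺ [He]2s², S⁺ [Ne]3s²3p³.
The numbers (kJ/mol): B 2427, S 2252, K 3052.
Hence IE_2: S < B < K.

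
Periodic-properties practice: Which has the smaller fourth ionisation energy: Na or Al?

After 3 electrons have been removed, what remains? Na³⁺ is already 2 electrons into the core; Al³⁺ is the bare [Ne] core.
All of these are removing an electron from a noble-gas core or deeper; the smaller core (lower principal quantum number) is held far more tightly, and within a period the higher nuclear charge binds the same core more tightly.
The numbers (kJ/mol): Na 9543, Al 11577.
Hence IE_4: Na < Al.

Na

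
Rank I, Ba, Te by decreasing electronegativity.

I, Te, Ba

Electronegativity increases across a period and decreases down a group, tracking effective nuclear charge and atomic size.
Neither a single period nor a single group — weigh both effects.
Te > Ba: both effects reinforce here, so Te is clearly the higher of the two.
I > Te: both are in period 5; the period trend gives I the larger value.
For reference (Pauling): Te 2.10, I 2.66, Ba 0.89.
So from highest to lowest: I > Te > Ba.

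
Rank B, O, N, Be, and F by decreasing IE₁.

IE₁ increases left→right with effective nuclear charge and decreases top→bottom as the valence shell moves farther out.
All lie in period 2; the across-period trend (first ionization energy increases left to right) applies, with the exception below.
Note the exception: Be has a higher first ionization energy than B, contrary to the simple trend — removing B's lone 2p electron is easier than breaking Be's filled 2s².
Note the exception: N has a higher first ionization energy than O, contrary to the simple trend — pairing an electron in O's 2p⁴ costs repulsion energy, so O ionizes more easily than half-filled N (2p³).
For reference (kJ/mol): Be 900, B 801, N 1402, O 1314, F 1681.
So from highest to lowest: F > N > O > Be > B.

F > N > O > Be > B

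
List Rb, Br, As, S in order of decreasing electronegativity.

Br > S > As > Rb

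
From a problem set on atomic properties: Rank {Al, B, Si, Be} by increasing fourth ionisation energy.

Si < Al < Be < B

IE_4 is the cost of taking one more electron from the +3 cation: Al³⁺ is the bare [Ne] core; B³⁺ is the bare [He] core; Si³⁺ still has 1 valence electron; Be³⁺ is already 1 electron into the core.
Core electrons are held far more tightly than valence electrons, so Al, Be and B top the IE_4 order.
Approximate IE_4 values (kJ/mol): Al 11577, B 25026, Si 4356, Be 21007.
Hence IE_4: Si < Al < Be < B.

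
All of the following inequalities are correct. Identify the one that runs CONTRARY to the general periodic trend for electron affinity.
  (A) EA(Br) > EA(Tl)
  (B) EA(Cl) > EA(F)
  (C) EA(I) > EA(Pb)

(B)

The general trend: electron affinity increases across a period and decreases down a group.
(A) Br (period 4, group 17) vs Tl (period 6, group 13): the stated order agrees with the simple trend.
(B) Cl (period 3, group 17) vs F (period 2, group 17): the stated order contradicts the simple trend.
(C) I (period 5, group 17) vs Pb (period 6, group 14): the stated order agrees with the simple trend.
The exception is (B): F's small 2p subshell makes the incoming electron feel strong e⁻–e⁻ repulsion, so Cl actually releases more energy on gaining an electron.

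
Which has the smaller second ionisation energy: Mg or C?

Mg

After 1 electron has been removed, what remains? Mg⁺ still has 1 valence electron; C⁺ still has 3 valence electrons.
All are still removing valence electrons, so compare the +1 ions as you would atoms: IE_2 generally rises across a period (higher Z_eff) and falls down a group (larger shell), subject to the usual subshell exceptions.
Valence configurations: Mg⁺ [Ne]3s¹, C⁺ [He]2s²2p¹.
Tabulated IE_2 (kJ/mol): Mg 1451, C 2353.
Overall IE_2 order: Mg < C.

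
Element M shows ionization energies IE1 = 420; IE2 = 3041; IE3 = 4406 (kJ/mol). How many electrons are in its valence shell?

1

Look for the largest jump between consecutive ionization energies: IE2/IE1 ≈ 7.2, far larger than any earlier ratio.
That jump marks the point where a core electron is being removed. So the atom has 1 valence electron.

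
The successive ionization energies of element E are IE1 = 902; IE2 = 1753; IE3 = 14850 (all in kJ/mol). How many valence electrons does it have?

Look for the largest jump between consecutive ionization energies: IE3/IE2 ≈ 8.5, far larger than any earlier ratio.
That jump marks the point where a core electron is being removed. So the atom has 2 valence electrons.

2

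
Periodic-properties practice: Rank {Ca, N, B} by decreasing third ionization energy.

Ca > N > B

The third ionization energy removes an electron from the +2 ion. For each element: Ca²⁺ is the bare [Ar] core; N²⁺ still has 3 valence electrons; B²⁺ still has 1 valence electron.
Pulling an electron out of a noble-gas core costs far more than removing a remaining valence electron, so Ca sits at the high end of IE_3.
Valence configurations: N²⁺ [He]2s²2p¹, B²⁺ [He]2s¹.
Tabulated IE_3 (kJ/mol): Ca 4912, N 4578, B 3660.
So the third ionization energies run B < N < Ca.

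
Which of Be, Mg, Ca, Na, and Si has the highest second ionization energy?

Na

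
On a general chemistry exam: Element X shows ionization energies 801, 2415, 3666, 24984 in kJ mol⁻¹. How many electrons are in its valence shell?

3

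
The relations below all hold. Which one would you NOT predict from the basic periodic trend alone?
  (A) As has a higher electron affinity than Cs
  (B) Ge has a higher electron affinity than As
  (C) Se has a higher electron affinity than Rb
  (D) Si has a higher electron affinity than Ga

The general trend: electron affinity increases across a period and decreases down a group.
(A) As (period 4, group 15) vs Cs (period 6, group 1): the stated order agrees with the simple trend.
(B) Ge (period 4, group 14) vs As (period 4, group 15): the stated order contradicts the simple trend.
(C) Se (period 4, group 16) vs Rb (period 5, group 1): the stated order agrees with the simple trend.
(D) Si (period 3, group 14) vs Ga (period 4, group 13): the stated order agrees with the simple trend.
The exception is (B): adding an electron to As's half-filled 4p³ is unfavourable, so Ge (4p²) has the more exothermic EA.

(B)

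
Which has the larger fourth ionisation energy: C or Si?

C

Consider each +3 ion: C³⁺ still has 1 valence electron; Si³⁺ still has 1 valence electron.
All are still removing valence electrons, so compare the +3 ions as you would atoms: IE_4 generally rises across a period (higher Z_eff) and falls down a group (larger shell), subject to the usual subshell exceptions.
Valence configurations: C³⁺ [He]2s¹, Si³⁺ [Ne]3s¹.
Tabulated IE_4 (kJ/mol): C 6223, Si 4356.
Hence IE_4: Si < C.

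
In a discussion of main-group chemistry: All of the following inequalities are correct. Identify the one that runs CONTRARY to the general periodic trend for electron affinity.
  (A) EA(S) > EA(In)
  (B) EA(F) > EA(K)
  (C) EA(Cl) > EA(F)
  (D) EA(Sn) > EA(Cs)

(C)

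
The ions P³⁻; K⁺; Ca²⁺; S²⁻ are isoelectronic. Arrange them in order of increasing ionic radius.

Ca²⁺ < K⁺ < S²⁻ < P³⁻

All of these have 18 electrons, so size is governed by nuclear charge alone: the more protons, the stronger the pull on the same electron cloud, and the smaller the ion.
Nuclear charges: Ca²⁺ (Z=20), K⁺ (Z=19), S²⁻ (Z=16), P³⁻ (Z=15).
Smallest to largest: Ca²⁺ < K⁺ < S²⁻ < P³⁻.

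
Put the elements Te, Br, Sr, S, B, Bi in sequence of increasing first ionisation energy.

B is in period 2, group 13; S is in period 3, group 16; Br is in period 4, group 17; Sr is in period 5, group 2; Te is in period 5, group 16; Bi is in period 6, group 15.
IE₁ increases left→right with effective nuclear charge and decreases top→bottom as the valence shell moves farther out.
These span different periods and groups, so the two trends combine.
Bi > Sr: period and group pull opposite ways; the across-period shift dominates (703 vs 550 kJ/mol).
B > Bi: the two effects oppose for this pair; the down-group effect wins (801 vs 703 kJ/mol).
Te > B: period and group pull opposite ways; the across-period shift dominates (869 vs 801 kJ/mol).
S > Te: S sits above Te in group 16, so the down-group effect alone puts S higher.
Br > S: period and group pull opposite ways; the across-period shift dominates (1140 vs 1000 kJ/mol).
Tabulated first ionization energy (kJ/mol): B 801, S 1000, Br 1140, Sr 550, Te 869, Bi 703.
So from lowest to highest: Sr < Bi < B < Te < S < Br.

Sr < Bi < B < Te < S < Br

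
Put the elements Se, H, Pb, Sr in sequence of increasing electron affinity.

Sr < Pb < H < Se

H is in period 1, group 1; Se is in period 4, group 16; Sr is in period 5, group 2; Pb is in period 6, group 14.
Electron affinity generally becomes more exothermic across a period toward the halogens and less exothermic down a group.
These span different periods and groups, so the two trends combine.
Pb > Sr: period and group pull opposite ways; the across-period shift dominates (35 vs 5 kJ/mol).
H > Pb: the two effects oppose for this pair; the down-group effect wins (73 vs 35 kJ/mol).
Se > H: period and group pull opposite ways; the across-period shift dominates (195 vs 73 kJ/mol).
Approximate values (kJ/mol): H 73, Se 195, Sr 5, Pb 35.
So from lowest to highest: Sr < Pb < H < Se.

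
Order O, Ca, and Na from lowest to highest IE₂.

IE_2 is the cost of taking one more electron from the +1 cation: O⁺ still has 5 valence electrons; Ca⁺ still has 1 valence electron; Na⁺ is the bare [Ne] core.
Core electrons are held far more tightly than valence electrons, so Na tops the IE_2 order.
Valence configurations: O⁺ [He]2s²2p³, Ca⁺ [Ar]4s¹.
Approximate IE_2 values (kJ/mol): O 3388, Ca 1145, Na 4562.
So the second ionization energies run Ca < O < Na.

Ca < O < Na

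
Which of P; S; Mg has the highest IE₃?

The third ionization energy removes an electron from the +2 ion. For each element: P²⁺ still has 3 valence electrons; S²⁺ still has 4 valence electrons; Mg²⁺ is the bare [Ne] core.
Core electrons are held far more tightly than valence electrons, so Mg tops the IE_3 order.
Valence configurations: P²⁺ [Ne]3s²3p¹, S²⁺ [Ne]3s²3p².
The numbers (kJ/mol): P 2914, S 3357, Mg 7733.
So the third ionization energies run P < S < Mg.

Mg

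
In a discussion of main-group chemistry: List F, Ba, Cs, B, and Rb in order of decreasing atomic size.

Cs > Rb > Ba > B > F

B is in period 2, group 13; F is in period 2, group 17; Rb is in period 5, group 1; Cs is in period 6, group 1; Ba is in period 6, group 2.
Radius decreases left→right (rising Z_eff, same n) and increases top→bottom (higher n).
Here both period and group differ, so the two effects have to be weighed against each other.
B > F: B lies to the left of F in period 2, so the across-period effect alone puts B larger.
Ba > B: relative to B, both the across-period and down-group shifts push Ba's atomic radius up.
Rb > Ba: the two effects oppose for this pair; the across-period effect wins (210 vs 196 pm).
Cs > Rb: Cs sits below Rb in group 1, so the down-group effect alone puts Cs larger.
Approximate values (pm): B 85, F 64, Rb 210, Cs 232, Ba 196.
So from largest to smallest: Cs > Rb > Ba > B > F.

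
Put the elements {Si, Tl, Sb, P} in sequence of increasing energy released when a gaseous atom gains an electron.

Tl < P < Sb < Si

Adding an electron releases more energy for atoms nearer the top right (short of the noble gases).
Neither a single period nor a single group — weigh both effects.
P > Tl: relative to Tl, both the across-period and down-group shifts push P's electron affinity up.
Sb > P: this pair runs against the simple trend — see the exception note.
Si > Sb: period and group pull opposite ways; the down-group shift dominates (134 vs 103 kJ/mol).
Note the exception: Sb has a higher electron affinity than P, contrary to the simple trend — both are half-filled np³, but the pairing/repulsion penalty for the added electron shrinks as the p orbitals become larger and more diffuse down the group, and for Sb that outweighs the weaker nuclear attraction.
Note the exception: Si has a higher electron affinity than P, contrary to the simple trend — adding an electron to P's half-filled 3p³ is unfavourable, so Si (3p²) has the more exothermic EA.
For reference (kJ/mol): Si 134, P 72, Sb 103, Tl 19.
So from lowest to highest: Tl < P < Sb < Si.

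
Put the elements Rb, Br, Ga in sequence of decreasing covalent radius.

Rb > Ga > Br

Across a period the added protons contract the valence shell; down a group each new principal shell makes the atom larger.
Here both period and group differ, so the two effects have to be weighed against each other.
Ga > Br: both are in period 4; the period trend gives Ga the larger value.
Rb > Ga: both effects reinforce here, so Rb is clearly the larger of the two.
For reference (pm): Ga 124, Br 114, Rb 210.
So from largest to smallest: Rb > Ga > Br.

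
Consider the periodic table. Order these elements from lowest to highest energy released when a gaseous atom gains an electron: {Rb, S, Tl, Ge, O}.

Tl < Rb < Ge < O < S

Electron affinity generally becomes more exothermic across a period toward the halogens and less exothermic down a group.
These span different periods and groups, so the two trends combine.
Rb > Tl: the two effects oppose for this pair; the down-group effect wins (47 vs 19 kJ/mol).
Ge > Rb: relative to Rb, both the across-period and down-group shifts push Ge's electron affinity up.
O > Ge: both effects reinforce here, so O is clearly the higher of the two.
S > O: this pair runs against the simple trend — see the exception note.
Note the exception: S has a higher electron affinity than O, contrary to the simple trend — the compact 2p subshell of O repels the added electron more than S's larger 3p does.
Approximate values (kJ/mol): O 141, S 200, Ge 119, Rb 47, Tl 19.
So from lowest to highest: Tl < Rb < Ge < O < S.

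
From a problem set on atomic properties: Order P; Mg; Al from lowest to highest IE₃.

The third ionization energy removes an electron from the +2 ion. For each element: P²⁺ still has 3 valence electrons; Mg²⁺ is the bare [Ne] core; Al²⁺ still has 1 valence electron.
Core electrons are held far more tightly than valence electrons, so Mg tops the IE_3 order.
Valence configurations: P²⁺ [Ne]3s²3p¹, Al²⁺ [Ne]3s¹.
The numbers (kJ/mol): P 2914, Mg 7733, Al 2745.
Overall IE_3 order: Al < P < Mg.

Al < P < Mg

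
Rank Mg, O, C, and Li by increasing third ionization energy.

C, O, Mg, Li

IE_3 is the cost of taking one more electron from the +2 cation: Mg²⁺ is the bare [Ne] core; O²⁺ still has 4 valence electrons; C²⁺ still has 2 valence electrons; Li²⁺ is already 1 electron into the core.
Core electrons are held far more tightly than valence electrons, so Mg and Li top the IE_3 order.
Valence configurations: O²⁺ [He]2s²2p², C²⁺ [He]2s².
Tabulated IE_3 (kJ/mol): Mg 7733, O 5300, C 4620, Li 11815.
Overall IE_3 order: C < O < Mg < Li.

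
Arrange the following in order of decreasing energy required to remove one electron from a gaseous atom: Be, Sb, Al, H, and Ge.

First ionization energy rises across a period (greater Z_eff holds electrons more tightly) and falls down a group (valence electrons are farther from the nucleus).
A diagonal step moves right (one effect) and down (the opposite effect) at once.
Ge > Al: the two effects oppose for this pair; the across-period effect wins (762 vs 578 kJ/mol).
Sb > Ge: period and group pull opposite ways; the across-period shift dominates (831 vs 762 kJ/mol).
Be > Sb: the two effects oppose for this pair; the down-group effect wins (900 vs 831 kJ/mol).
H > Be: period and group pull opposite ways; the down-group shift dominates (1312 vs 900 kJ/mol).
Approximate values (kJ/mol): H 1312, Be 900, Al 578, Ge 762, Sb 831.
So from highest to lowest: H > Be > Sb > Ge > Al.

H > Be > Sb > Ge > Al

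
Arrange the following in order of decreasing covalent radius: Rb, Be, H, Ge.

Moving right in a period, electrons are added to the same shell under a stronger nuclear pull, so atoms get smaller; moving down, a new shell is opened and atoms get larger.
Neither a single period nor a single group — weigh both effects.
Be > H: the two effects oppose for this pair; the down-group effect wins (102 vs 32 pm).
Ge > Be: the two effects oppose for this pair; the down-group effect wins (121 vs 102 pm).
Rb > Ge: relative to Ge, both the across-period and down-group shifts push Rb's atomic radius up.
Tabulated atomic radius (pm): H 32, Be 102, Ge 121, Rb 210.
So from largest to smallest: Rb > Ge > Be > H.

Rb, Ge, Be, H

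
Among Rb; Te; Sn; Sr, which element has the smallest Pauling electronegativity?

Rb

Rb is in period 5, group 1; Sr is in period 5, group 2; Sn is in period 5, group 14; Te is in period 5, group 16.
Electronegativity increases across a period and decreases down a group, tracking effective nuclear charge and atomic size.
All lie in period 5, so electronegativity increases left to right.
The smallest Pauling electronegativity among these belongs to Rb.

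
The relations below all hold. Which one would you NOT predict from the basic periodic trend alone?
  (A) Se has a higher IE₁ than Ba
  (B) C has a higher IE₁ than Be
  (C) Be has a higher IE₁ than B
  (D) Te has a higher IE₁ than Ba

(C)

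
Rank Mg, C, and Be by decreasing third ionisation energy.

Consider each +2 ion: Mg²⁺ is the bare [Ne] core; C²⁺ still has 2 valence electrons; Be²⁺ is the bare [He] core.
Pulling an electron out of a noble-gas core costs far more than removing a remaining valence electron, so Mg and Be sit at the high end of IE_3.
The numbers (kJ/mol): Mg 7733, C 4620, Be 14849.
Hence IE_3: C < Mg < Be.

Be > Mg > C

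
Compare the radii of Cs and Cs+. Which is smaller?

Cs+

Forming Cs+ removes 1 electron from Cs. Fewer electrons for the same nuclear charge means less shielding and a higher Z_eff on the remaining electrons, and for main-group metals the entire outer shell is lost.
A cation is smaller than its parent atom: Cs+ < Cs.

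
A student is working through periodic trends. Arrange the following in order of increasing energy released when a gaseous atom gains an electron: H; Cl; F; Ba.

Atoms with high Z_eff and room in the valence shell (especially the halogens) have the most exothermic electron affinities.
Here both period and group differ, so the two effects have to be weighed against each other.
H > Ba: the two effects oppose for this pair; the down-group effect wins (73 vs 14 kJ/mol).
F > H: period and group pull opposite ways; the across-period shift dominates (328 vs 73 kJ/mol).
Cl > F: this pair runs against the simple trend — see the exception note.
Note the exception: Cl has a higher electron affinity than F, contrary to the simple trend — F's small 2p subshell makes the incoming electron feel strong e⁻–e⁻ repulsion, so Cl actually releases more energy on gaining an electron.
Tabulated electron affinity (kJ/mol): H 73, F 328, Cl 349, Ba 14.
So from lowest to highest: Ba < H < F < Cl.

Ba < H < F < Cl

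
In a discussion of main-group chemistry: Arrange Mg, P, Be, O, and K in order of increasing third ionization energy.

Consider each +2 ion: Mg²⁺ is the bare [Ne] core; P²⁺ still has 3 valence electrons; Be²⁺ is the bare [He] core; O²⁺ still has 4 valence electrons; K²⁺ is already 1 electron into the core.
Usually core removal costs more than valence removal, but here the competition is close: a tightly held n=2 valence electron can cost more to remove than an n=3 core electron, so the actual values have to decide it.
Valence configurations: P²⁺ [Ne]3s²3p¹, O²⁺ [He]2s²2p².
Approximate IE_3 values (kJ/mol): Mg 7733, P 2914, Be 14849, O 5300, K 4420.
Putting it together, IE_3: P < K < O < Mg < Be.

P < K < O < Mg < Be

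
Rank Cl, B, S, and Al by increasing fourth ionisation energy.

S < Cl < Al < B

After 3 electrons have been removed, what remains? Cl³⁺ still has 4 valence electrons; B³⁺ is the bare [He] core; S³⁺ still has 3 valence electrons; Al³⁺ is the bare [Ne] core.
Breaking into a closed-shell core is much more expensive than removing a leftover valence electron — Al and B have the largest IE_4 here.
Valence configurations: Cl³⁺ [Ne]3s²3p², S³⁺ [Ne]3s²3p¹.
Approximate IE_4 values (kJ/mol): Cl 5159, B 25026, S 4556, Al 11577.
Hence IE_4: S < Cl < Al < B.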